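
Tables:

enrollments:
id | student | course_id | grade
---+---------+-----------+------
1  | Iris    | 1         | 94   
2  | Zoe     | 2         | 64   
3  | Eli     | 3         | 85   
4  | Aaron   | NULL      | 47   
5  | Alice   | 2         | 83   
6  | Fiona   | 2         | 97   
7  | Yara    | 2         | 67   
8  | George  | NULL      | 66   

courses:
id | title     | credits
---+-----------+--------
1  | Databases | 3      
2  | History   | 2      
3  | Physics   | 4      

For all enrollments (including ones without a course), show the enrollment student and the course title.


LEFT JOIN keeps every row from enrollments (the left table); where course_id has no match in courses, the course columns become NULL. Walk through each enrollment:
  - enrollment 1 (Iris): course_id=1 -> matches Databases
  - enrollment 2 (Zoe): course_id=2 -> matches History
  - enrollment 3 (Eli): course_id=3 -> matches Physics
  - enrollment 4 (Aaron): course_id=NULL, no match -> kept with NULL
  - enrollment 5 (Alice): course_id=2 -> matches History
  - enrollment 6 (Fiona): course_id=2 -> matches History
  - enrollment 7 (Yara): course_id=2 -> matches History
  - enrollment 8 (George): course_id=NULL, no match -> kept with NULL
All 8 rows appear; 2 have NULL course.

SQL:
SELECT a.student, b.title AS course
FROM enrollments a
LEFT JOIN courses b ON a.course_id = b.id

Result:
student | course   
--------+----------
Iris    | Databases
Zoe     | History  
Eli     | Physics  
Aaron   | NULL     
Alice   | History  
Fiona   | History  
Yara    | History  
George  | NULL     


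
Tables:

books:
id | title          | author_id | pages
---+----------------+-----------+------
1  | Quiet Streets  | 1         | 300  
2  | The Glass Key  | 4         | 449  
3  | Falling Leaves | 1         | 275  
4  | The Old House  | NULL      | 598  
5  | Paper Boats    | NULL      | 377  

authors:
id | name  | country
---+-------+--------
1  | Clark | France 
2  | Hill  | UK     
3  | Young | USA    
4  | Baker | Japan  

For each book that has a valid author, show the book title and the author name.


INNER JOIN keeps only books rows whose author_id matches an id in authors. Walk through each book:
  - book 1 (Quiet Streets): author_id=1 -> matches Clark
  - book 2 (The Glass Key): author_id=4 -> matches Baker
  - book 3 (Falling Leaves): author_id=1 -> matches Clark
  - book 4 (The Old House): author_id=NULL, no match -> dropped
  - book 5 (Paper Boats): author_id=NULL, no match -> dropped
So 2 of 5 rows are dropped.

SQL:
SELECT a.title, b.name AS author
FROM books a
INNER JOIN authors b ON a.author_id = b.id

Result:
title          | author
---------------+-------
Quiet Streets  | Clark 
The Glass Key  | Baker 
Falling Leaves | Clark 


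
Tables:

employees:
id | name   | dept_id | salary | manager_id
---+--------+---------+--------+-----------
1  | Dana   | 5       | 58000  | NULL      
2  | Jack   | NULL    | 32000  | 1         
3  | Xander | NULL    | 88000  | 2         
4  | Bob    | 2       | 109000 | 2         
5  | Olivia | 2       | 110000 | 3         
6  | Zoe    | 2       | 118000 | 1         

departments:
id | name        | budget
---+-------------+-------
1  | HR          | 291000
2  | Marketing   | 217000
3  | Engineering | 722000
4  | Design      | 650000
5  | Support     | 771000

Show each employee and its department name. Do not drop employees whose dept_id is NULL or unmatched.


LEFT JOIN keeps every row from employees (the left table); where dept_id has no match in departments, the department columns become NULL. Walk through each employee:
  - employee 1 (Dana): dept_id=5 -> matches Support
  - employee 2 (Jack): dept_id=NULL, no match -> kept with NULL
  - employee 3 (Xander): dept_id=NULL, no match -> kept with NULL
  - employee 4 (Bob): dept_id=2 -> matches Marketing
  - employee 5 (Olivia): dept_id=2 -> matches Marketing
  - employee 6 (Zoe): dept_id=2 -> matches Marketing
All 6 rows appear; 2 have NULL department.

SQL:
SELECT a.name, b.name AS department
FROM employees a
LEFT JOIN departments b ON a.dept_id = b.id

Result:
name   | department
-------+-----------
Dana   | Support   
Jack   | NULL      
Xander | NULL      
Bob    | Marketing 
Olivia | Marketing 
Zoe    | Marketing 


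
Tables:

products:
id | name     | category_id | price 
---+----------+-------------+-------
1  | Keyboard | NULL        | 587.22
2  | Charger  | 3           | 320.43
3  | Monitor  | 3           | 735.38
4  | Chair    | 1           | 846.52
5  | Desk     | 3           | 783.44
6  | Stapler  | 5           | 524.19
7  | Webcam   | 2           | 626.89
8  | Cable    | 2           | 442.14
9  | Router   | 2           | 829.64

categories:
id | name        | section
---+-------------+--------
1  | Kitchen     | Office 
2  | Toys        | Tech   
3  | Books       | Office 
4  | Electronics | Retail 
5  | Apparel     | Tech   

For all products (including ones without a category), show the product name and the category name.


LEFT JOIN keeps every row from products (the left table); where category_id has no match in categories, the category columns become NULL. Walk through each product:
  - product 1 (Keyboard): category_id=NULL, no match -> kept with NULL
  - product 2 (Charger): category_id=3 -> matches Books
  - product 3 (Monitor): category_id=3 -> matches Books
  - product 4 (Chair): category_id=1 -> matches Kitchen
  - product 5 (Desk): category_id=3 -> matches Books
  - product 6 (Stapler): category_id=5 -> matches Apparel
  - product 7 (Webcam): category_id=2 -> matches Toys
  - product 8 (Cable): category_id=2 -> matches Toys
  - product 9 (Router): category_id=2 -> matches Toys
All 9 rows appear; 1 has NULL category.

SQL:
SELECT a.name, b.name AS category
FROM products a
LEFT JOIN categories b ON a.category_id = b.id

Result:
name     | category
---------+---------
Keyboard | NULL    
Charger  | Books   
Monitor  | Books   
Chair    | Kitchen 
Desk     | Books   
Stapler  | Apparel 
Webcam   | Toys    
Cable    | Toys    
Router   | Toys    


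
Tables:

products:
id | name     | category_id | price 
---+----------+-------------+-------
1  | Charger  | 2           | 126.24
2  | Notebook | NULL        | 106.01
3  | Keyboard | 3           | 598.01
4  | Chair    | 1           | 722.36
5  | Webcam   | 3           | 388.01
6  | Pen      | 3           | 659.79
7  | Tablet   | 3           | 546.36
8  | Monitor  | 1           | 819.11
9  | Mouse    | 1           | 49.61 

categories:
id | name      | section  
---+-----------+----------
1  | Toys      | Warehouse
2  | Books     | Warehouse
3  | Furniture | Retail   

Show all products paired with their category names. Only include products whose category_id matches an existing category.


INNER JOIN keeps only products rows whose category_id matches an id in categories. Walk through each product:
  - product 1 (Charger): category_id=2 -> matches Books
  - product 2 (Notebook): category_id=NULL, no match -> dropped
  - product 3 (Keyboard): category_id=3 -> matches Furniture
  - product 4 (Chair): category_id=1 -> matches Toys
  - product 5 (Webcam): category_id=3 -> matches Furniture
  - product 6 (Pen): category_id=3 -> matches Furniture
  - product 7 (Tablet): category_id=3 -> matches Furniture
  - product 8 (Monitor): category_id=1 -> matches Toys
  - product 9 (Mouse): category_id=1 -> matches Toys
So 1 of 9 rows is dropped.

SQL:
SELECT a.name, b.name AS category
FROM products a
INNER JOIN categories b ON a.category_id = b.id

Result:
name     | category 
---------+----------
Charger  | Books    
Keyboard | Furniture
Chair    | Toys     
Webcam   | Furniture
Pen      | Furniture
Tablet   | Furniture
Monitor  | Toys     
Mouse    | Toys     


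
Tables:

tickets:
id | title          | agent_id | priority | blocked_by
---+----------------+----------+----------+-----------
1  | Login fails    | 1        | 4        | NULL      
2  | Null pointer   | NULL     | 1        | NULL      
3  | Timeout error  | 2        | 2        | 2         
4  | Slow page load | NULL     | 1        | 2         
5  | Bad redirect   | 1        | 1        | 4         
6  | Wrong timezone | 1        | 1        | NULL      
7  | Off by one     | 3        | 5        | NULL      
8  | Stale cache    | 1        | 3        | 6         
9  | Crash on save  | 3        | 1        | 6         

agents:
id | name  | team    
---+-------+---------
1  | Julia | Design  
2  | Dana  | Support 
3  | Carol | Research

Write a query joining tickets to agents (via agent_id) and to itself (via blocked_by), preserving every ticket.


Two LEFT JOINs from the same base table tickets: one to agents via agent_id, one to tickets itself via blocked_by. Both are LEFT so every ticket is preserved.
Match against agents:
  - ticket 1 (Login fails): agent_id=1 -> matches Julia
  - ticket 2 (Null pointer): agent_id=NULL, no match -> kept with NULL
  - ticket 3 (Timeout error): agent_id=2 -> matches Dana
  - ticket 4 (Slow page load): agent_id=NULL, no match -> kept with NULL
  - ticket 5 (Bad redirect): agent_id=1 -> matches Julia
  - ticket 6 (Wrong timezone): agent_id=1 -> matches Julia
  - ticket 7 (Off by one): agent_id=3 -> matches Carol
  - ticket 8 (Stale cache): agent_id=1 -> matches Julia
  - ticket 9 (Crash on save): agent_id=3 -> matches Carol
Match against tickets (self):
  - ticket 1 (Login fails): blocked_by=NULL -> NULL
  - ticket 2 (Null pointer): blocked_by=NULL -> NULL
  - ticket 3 (Timeout error): blocked_by=2 -> Null pointer
  - ticket 4 (Slow page load): blocked_by=2 -> Null pointer
  - ticket 5 (Bad redirect): blocked_by=4 -> Slow page load
  - ticket 6 (Wrong timezone): blocked_by=NULL -> NULL
  - ticket 7 (Off by one): blocked_by=NULL -> NULL
  - ticket 8 (Stale cache): blocked_by=6 -> Wrong timezone
  - ticket 9 (Crash on save): blocked_by=6 -> Wrong timezone

SQL:
SELECT a.title, b.name AS agent, c.title AS blocked_by
FROM tickets a
LEFT JOIN agents b ON a.agent_id = b.id
LEFT JOIN tickets c ON a.blocked_by = c.id

Result:
title          | agent | blocked_by    
---------------+-------+---------------
Login fails    | Julia | NULL          
Null pointer   | NULL  | NULL          
Timeout error  | Dana  | Null pointer  
Slow page load | NULL  | Null pointer  
Bad redirect   | Julia | Slow page load
Wrong timezone | Julia | NULL          
Off by one     | Carol | NULL          
Stale cache    | Julia | Wrong timezone
Crash on save  | Carol | Wrong timezone


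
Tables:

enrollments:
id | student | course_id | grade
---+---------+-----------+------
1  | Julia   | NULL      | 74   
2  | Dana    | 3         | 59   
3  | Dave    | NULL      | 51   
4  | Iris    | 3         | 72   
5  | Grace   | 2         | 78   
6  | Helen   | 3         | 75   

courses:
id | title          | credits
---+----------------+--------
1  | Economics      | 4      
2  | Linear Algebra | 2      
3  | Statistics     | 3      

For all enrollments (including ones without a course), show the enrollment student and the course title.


LEFT JOIN keeps every row from enrollments (the left table); where course_id has no match in courses, the course columns become NULL. Walk through each enrollment:
  - enrollment 1 (Julia): course_id=NULL, no match -> kept with NULL
  - enrollment 2 (Dana): course_id=3 -> matches Statistics
  - enrollment 3 (Dave): course_id=NULL, no match -> kept with NULL
  - enrollment 4 (Iris): course_id=3 -> matches Statistics
  - enrollment 5 (Grace): course_id=2 -> matches Linear Algebra
  - enrollment 6 (Helen): course_id=3 -> matches Statistics
All 6 rows appear; 2 have NULL course.

SQL:
SELECT a.student, b.title AS course
FROM enrollments a
LEFT JOIN courses b ON a.course_id = b.id

Result:
student | course        
--------+---------------
Julia   | NULL          
Dana    | Statistics    
Dave    | NULL          
Iris    | Statistics    
Grace   | Linear Algebra
Helen   | Statistics    


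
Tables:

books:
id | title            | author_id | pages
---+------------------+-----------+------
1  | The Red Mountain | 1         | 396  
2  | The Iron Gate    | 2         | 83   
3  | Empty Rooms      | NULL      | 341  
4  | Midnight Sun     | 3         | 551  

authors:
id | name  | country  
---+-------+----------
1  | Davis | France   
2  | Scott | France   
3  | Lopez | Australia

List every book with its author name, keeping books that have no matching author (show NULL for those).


LEFT JOIN keeps every row from books (the left table); where author_id has no match in authors, the author columns become NULL. Walk through each book:
  - book 1 (The Red Mountain): author_id=1 -> matches Davis
  - book 2 (The Iron Gate): author_id=2 -> matches Scott
  - book 3 (Empty Rooms): author_id=NULL, no match -> kept with NULL
  - book 4 (Midnight Sun): author_id=3 -> matches Lopez
All 4 rows appear; 1 has NULL author.

SQL:
SELECT a.title, b.name AS author
FROM books a
LEFT JOIN authors b ON a.author_id = b.id

Result:
title            | author
-----------------+-------
The Red Mountain | Davis 
The Iron Gate    | Scott 
Empty Rooms      | NULL  
Midnight Sun     | Lopez 


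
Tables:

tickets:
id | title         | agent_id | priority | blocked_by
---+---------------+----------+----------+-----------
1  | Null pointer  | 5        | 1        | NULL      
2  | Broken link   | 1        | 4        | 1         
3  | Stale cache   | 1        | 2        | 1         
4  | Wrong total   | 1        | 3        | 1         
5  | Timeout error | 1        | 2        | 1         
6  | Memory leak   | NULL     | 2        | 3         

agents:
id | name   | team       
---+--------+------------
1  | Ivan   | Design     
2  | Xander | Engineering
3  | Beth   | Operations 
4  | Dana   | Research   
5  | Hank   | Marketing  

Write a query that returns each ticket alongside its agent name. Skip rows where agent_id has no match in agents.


INNER JOIN keeps only tickets rows whose agent_id matches an id in agents. Walk through each ticket:
  - ticket 1 (Null pointer): agent_id=5 -> matches Hank
  - ticket 2 (Broken link): agent_id=1 -> matches Ivan
  - ticket 3 (Stale cache): agent_id=1 -> matches Ivan
  - ticket 4 (Wrong total): agent_id=1 -> matches Ivan
  - ticket 5 (Timeout error): agent_id=1 -> matches Ivan
  - ticket 6 (Memory leak): agent_id=NULL, no match -> dropped
So 1 of 6 rows is dropped.

SQL:
SELECT a.title, b.name AS agent
FROM tickets a
INNER JOIN agents b ON a.agent_id = b.id

Result:
title         | agent
--------------+------
Null pointer  | Hank 
Broken link   | Ivan 
Stale cache   | Ivan 
Wrong total   | Ivan 
Timeout error | Ivan 


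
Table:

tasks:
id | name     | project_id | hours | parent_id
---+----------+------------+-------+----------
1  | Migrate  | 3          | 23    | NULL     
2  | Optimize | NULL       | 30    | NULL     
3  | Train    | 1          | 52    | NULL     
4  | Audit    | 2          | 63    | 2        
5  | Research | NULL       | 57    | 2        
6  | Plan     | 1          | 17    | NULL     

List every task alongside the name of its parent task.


This is a self-join: tasks is joined to a second copy of itself, matching each row's parent_id to another row's id. Use LEFT JOIN so rows with parent_id=NULL are kept.
  - task 1 (Migrate): parent_id=NULL -> NULL
  - task 2 (Optimize): parent_id=NULL -> NULL
  - task 3 (Train): parent_id=NULL -> NULL
  - task 4 (Audit): parent_id=2 -> Optimize
  - task 5 (Research): parent_id=2 -> Optimize
  - task 6 (Plan): parent_id=NULL -> NULL

SQL:
SELECT a.name AS item, b.name AS parent
FROM tasks a
LEFT JOIN tasks b ON a.parent_id = b.id

Result:
item     | parent  
---------+---------
Migrate  | NULL    
Optimize | NULL    
Train    | NULL    
Audit    | Optimize
Research | Optimize
Plan     | NULL    


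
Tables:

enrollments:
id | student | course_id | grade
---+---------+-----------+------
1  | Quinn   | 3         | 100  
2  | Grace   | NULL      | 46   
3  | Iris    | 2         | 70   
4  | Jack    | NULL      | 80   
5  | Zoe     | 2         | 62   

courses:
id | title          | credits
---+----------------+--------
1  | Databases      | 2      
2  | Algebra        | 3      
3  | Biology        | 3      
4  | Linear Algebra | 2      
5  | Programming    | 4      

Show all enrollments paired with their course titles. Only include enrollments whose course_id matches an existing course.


INNER JOIN keeps only enrollments rows whose course_id matches an id in courses. Walk through each enrollment:
  - enrollment 1 (Quinn): course_id=3 -> matches Biology
  - enrollment 2 (Grace): course_id=NULL, no match -> dropped
  - enrollment 3 (Iris): course_id=2 -> matches Algebra
  - enrollment 4 (Jack): course_id=NULL, no match -> dropped
  - enrollment 5 (Zoe): course_id=2 -> matches Algebra
So 2 of 5 rows are dropped.

SQL:
SELECT a.student, b.title AS course
FROM enrollments a
INNER JOIN courses b ON a.course_id = b.id

Result:
student | course 
--------+--------
Quinn   | Biology
Iris    | Algebra
Zoe     | Algebra


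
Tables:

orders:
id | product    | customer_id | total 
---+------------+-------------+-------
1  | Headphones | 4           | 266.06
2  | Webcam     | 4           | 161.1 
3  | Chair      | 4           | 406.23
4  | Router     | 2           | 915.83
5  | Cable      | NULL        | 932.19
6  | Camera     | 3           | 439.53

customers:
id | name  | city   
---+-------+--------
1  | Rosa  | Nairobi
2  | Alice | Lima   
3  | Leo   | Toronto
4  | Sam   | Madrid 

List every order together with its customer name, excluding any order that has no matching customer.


INNER JOIN keeps only orders rows whose customer_id matches an id in customers. Walk through each order:
  - order 1 (Headphones): customer_id=4 -> matches Sam
  - order 2 (Webcam): customer_id=4 -> matches Sam
  - order 3 (Chair): customer_id=4 -> matches Sam
  - order 4 (Router): customer_id=2 -> matches Alice
  - order 5 (Cable): customer_id=NULL, no match -> dropped
  - order 6 (Camera): customer_id=3 -> matches Leo
So 1 of 6 rows is dropped.

SQL:
SELECT a.product, b.name AS customer
FROM orders a
INNER JOIN customers b ON a.customer_id = b.id

Result:
product    | customer
-----------+---------
Headphones | Sam     
Webcam     | Sam     
Chair      | Sam     
Router     | Alice   
Camera     | Leo     


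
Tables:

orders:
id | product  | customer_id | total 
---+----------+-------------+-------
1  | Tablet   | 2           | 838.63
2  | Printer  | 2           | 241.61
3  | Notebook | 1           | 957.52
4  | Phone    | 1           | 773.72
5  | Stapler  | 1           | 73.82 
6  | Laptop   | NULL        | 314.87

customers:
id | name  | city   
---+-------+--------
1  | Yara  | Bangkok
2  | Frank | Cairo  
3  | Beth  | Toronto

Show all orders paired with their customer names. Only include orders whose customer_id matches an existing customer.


INNER JOIN keeps only orders rows whose customer_id matches an id in customers. Walk through each order:
  - order 1 (Tablet): customer_id=2 -> matches Frank
  - order 2 (Printer): customer_id=2 -> matches Frank
  - order 3 (Notebook): customer_id=1 -> matches Yara
  - order 4 (Phone): customer_id=1 -> matches Yara
  - order 5 (Stapler): customer_id=1 -> matches Yara
  - order 6 (Laptop): customer_id=NULL, no match -> dropped
So 1 of 6 rows is dropped.

SQL:
SELECT a.product, b.name AS customer
FROM orders a
INNER JOIN customers b ON a.customer_id = b.id

Result:
product  | customer
---------+---------
Tablet   | Frank   
Printer  | Frank   
Notebook | Yara    
Phone    | Yara    
Stapler  | Yara    


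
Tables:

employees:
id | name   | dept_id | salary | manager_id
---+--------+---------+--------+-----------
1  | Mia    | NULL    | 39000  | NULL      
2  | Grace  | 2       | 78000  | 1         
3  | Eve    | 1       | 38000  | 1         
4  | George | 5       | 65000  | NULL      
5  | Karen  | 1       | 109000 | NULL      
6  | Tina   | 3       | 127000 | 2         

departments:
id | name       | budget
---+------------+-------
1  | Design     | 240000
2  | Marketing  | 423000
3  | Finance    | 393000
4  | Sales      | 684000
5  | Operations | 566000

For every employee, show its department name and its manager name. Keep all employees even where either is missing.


Two LEFT JOINs from the same base table employees: one to departments via dept_id, one to employees itself via manager_id. Both are LEFT so every employee is preserved.
Match against departments:
  - employee 1 (Mia): dept_id=NULL, no match -> kept with NULL
  - employee 2 (Grace): dept_id=2 -> matches Marketing
  - employee 3 (Eve): dept_id=1 -> matches Design
  - employee 4 (George): dept_id=5 -> matches Operations
  - employee 5 (Karen): dept_id=1 -> matches Design
  - employee 6 (Tina): dept_id=3 -> matches Finance
Match against employees (self):
  - employee 1 (Mia): manager_id=NULL -> NULL
  - employee 2 (Grace): manager_id=1 -> Mia
  - employee 3 (Eve): manager_id=1 -> Mia
  - employee 4 (George): manager_id=NULL -> NULL
  - employee 5 (Karen): manager_id=NULL -> NULL
  - employee 6 (Tina): manager_id=2 -> Grace

SQL:
SELECT a.name, b.name AS department, c.name AS manager
FROM employees a
LEFT JOIN departments b ON a.dept_id = b.id
LEFT JOIN employees c ON a.manager_id = c.id

Result:
name   | department | manager
-------+------------+--------
Mia    | NULL       | NULL   
Grace  | Marketing  | Mia    
Eve    | Design     | Mia    
George | Operations | NULL   
Karen  | Design     | NULL   
Tina   | Finance    | Grace  


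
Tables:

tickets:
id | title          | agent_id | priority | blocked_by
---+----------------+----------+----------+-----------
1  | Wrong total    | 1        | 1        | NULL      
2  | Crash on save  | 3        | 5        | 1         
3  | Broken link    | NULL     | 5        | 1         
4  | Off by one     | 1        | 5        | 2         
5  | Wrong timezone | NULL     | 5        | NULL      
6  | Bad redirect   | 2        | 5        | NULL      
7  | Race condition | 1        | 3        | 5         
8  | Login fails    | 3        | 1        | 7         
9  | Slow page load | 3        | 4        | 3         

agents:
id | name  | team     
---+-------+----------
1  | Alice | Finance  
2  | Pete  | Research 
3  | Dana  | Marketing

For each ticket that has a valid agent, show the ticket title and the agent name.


INNER JOIN keeps only tickets rows whose agent_id matches an id in agents. Walk through each ticket:
  - ticket 1 (Wrong total): agent_id=1 -> matches Alice
  - ticket 2 (Crash on save): agent_id=3 -> matches Dana
  - ticket 3 (Broken link): agent_id=NULL, no match -> dropped
  - ticket 4 (Off by one): agent_id=1 -> matches Alice
  - ticket 5 (Wrong timezone): agent_id=NULL, no match -> dropped
  - ticket 6 (Bad redirect): agent_id=2 -> matches Pete
  - ticket 7 (Race condition): agent_id=1 -> matches Alice
  - ticket 8 (Login fails): agent_id=3 -> matches Dana
  - ticket 9 (Slow page load): agent_id=3 -> matches Dana
So 2 of 9 rows are dropped.

SQL:
SELECT a.title, b.name AS agent
FROM tickets a
INNER JOIN agents b ON a.agent_id = b.id

Result:
title          | agent
---------------+------
Wrong total    | Alice
Crash on save  | Dana 
Off by one     | Alice
Bad redirect   | Pete 
Race condition | Alice
Login fails    | Dana 
Slow page load | Dana 


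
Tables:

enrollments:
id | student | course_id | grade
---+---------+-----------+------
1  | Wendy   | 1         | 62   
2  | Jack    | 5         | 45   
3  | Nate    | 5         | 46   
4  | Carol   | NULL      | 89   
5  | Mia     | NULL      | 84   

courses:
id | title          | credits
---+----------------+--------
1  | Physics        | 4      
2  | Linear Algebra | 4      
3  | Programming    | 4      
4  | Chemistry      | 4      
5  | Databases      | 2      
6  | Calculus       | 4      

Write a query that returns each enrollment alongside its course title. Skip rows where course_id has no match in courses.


INNER JOIN keeps only enrollments rows whose course_id matches an id in courses. Walk through each enrollment:
  - enrollment 1 (Wendy): course_id=1 -> matches Physics
  - enrollment 2 (Jack): course_id=5 -> matches Databases
  - enrollment 3 (Nate): course_id=5 -> matches Databases
  - enrollment 4 (Carol): course_id=NULL, no match -> dropped
  - enrollment 5 (Mia): course_id=NULL, no match -> dropped
So 2 of 5 rows are dropped.

SQL:
SELECT a.student, b.title AS course
FROM enrollments a
INNER JOIN courses b ON a.course_id = b.id

Result:
student | course   
--------+----------
Wendy   | Physics  
Jack    | Databases
Nate    | Databases


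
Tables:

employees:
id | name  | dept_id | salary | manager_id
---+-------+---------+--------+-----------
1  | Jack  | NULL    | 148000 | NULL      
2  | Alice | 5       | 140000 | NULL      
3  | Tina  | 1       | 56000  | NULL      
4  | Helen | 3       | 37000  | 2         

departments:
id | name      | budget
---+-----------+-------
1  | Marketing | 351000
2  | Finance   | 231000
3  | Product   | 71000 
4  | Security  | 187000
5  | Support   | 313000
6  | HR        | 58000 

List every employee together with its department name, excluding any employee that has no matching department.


INNER JOIN keeps only employees rows whose dept_id matches an id in departments. Walk through each employee:
  - employee 1 (Jack): dept_id=NULL, no match -> dropped
  - employee 2 (Alice): dept_id=5 -> matches Support
  - employee 3 (Tina): dept_id=1 -> matches Marketing
  - employee 4 (Helen): dept_id=3 -> matches Product
So 1 of 4 rows is dropped.

SQL:
SELECT a.name, b.name AS department
FROM employees a
INNER JOIN departments b ON a.dept_id = b.id

Result:
name  | department
------+-----------
Alice | Support   
Tina  | Marketing 
Helen | Product   


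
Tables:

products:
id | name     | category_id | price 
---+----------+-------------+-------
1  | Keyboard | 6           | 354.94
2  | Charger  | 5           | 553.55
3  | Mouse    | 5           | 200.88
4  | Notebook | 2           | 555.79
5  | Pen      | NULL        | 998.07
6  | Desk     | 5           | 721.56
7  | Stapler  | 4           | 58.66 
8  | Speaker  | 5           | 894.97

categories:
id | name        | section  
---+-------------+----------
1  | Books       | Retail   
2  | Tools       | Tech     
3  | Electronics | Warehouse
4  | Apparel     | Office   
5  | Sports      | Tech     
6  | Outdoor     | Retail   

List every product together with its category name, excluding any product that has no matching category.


INNER JOIN keeps only products rows whose category_id matches an id in categories. Walk through each product:
  - product 1 (Keyboard): category_id=6 -> matches Outdoor
  - product 2 (Charger): category_id=5 -> matches Sports
  - product 3 (Mouse): category_id=5 -> matches Sports
  - product 4 (Notebook): category_id=2 -> matches Tools
  - product 5 (Pen): category_id=NULL, no match -> dropped
  - product 6 (Desk): category_id=5 -> matches Sports
  - product 7 (Stapler): category_id=4 -> matches Apparel
  - product 8 (Speaker): category_id=5 -> matches Sports
So 1 of 8 rows is dropped.

SQL:
SELECT a.name, b.name AS category
FROM products a
INNER JOIN categories b ON a.category_id = b.id

Result:
name     | category
---------+---------
Keyboard | Outdoor 
Charger  | Sports  
Mouse    | Sports  
Notebook | Tools   
Desk     | Sports  
Stapler  | Apparel 
Speaker  | Sports  


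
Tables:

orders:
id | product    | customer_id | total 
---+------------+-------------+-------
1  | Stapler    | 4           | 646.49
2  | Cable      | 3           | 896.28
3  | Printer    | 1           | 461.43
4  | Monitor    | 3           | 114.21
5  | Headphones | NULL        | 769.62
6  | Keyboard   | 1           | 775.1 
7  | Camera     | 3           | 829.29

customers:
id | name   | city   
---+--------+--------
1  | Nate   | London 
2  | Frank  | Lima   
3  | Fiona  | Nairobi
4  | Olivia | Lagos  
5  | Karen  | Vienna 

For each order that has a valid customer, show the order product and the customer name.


INNER JOIN keeps only orders rows whose customer_id matches an id in customers. Walk through each order:
  - order 1 (Stapler): customer_id=4 -> matches Olivia
  - order 2 (Cable): customer_id=3 -> matches Fiona
  - order 3 (Printer): customer_id=1 -> matches Nate
  - order 4 (Monitor): customer_id=3 -> matches Fiona
  - order 5 (Headphones): customer_id=NULL, no match -> dropped
  - order 6 (Keyboard): customer_id=1 -> matches Nate
  - order 7 (Camera): customer_id=3 -> matches Fiona
So 1 of 7 rows is dropped.

SQL:
SELECT a.product, b.name AS customer
FROM orders a
INNER JOIN customers b ON a.customer_id = b.id

Result:
product  | customer
---------+---------
Stapler  | Olivia  
Cable    | Fiona   
Printer  | Nate    
Monitor  | Fiona   
Keyboard | Nate    
Camera   | Fiona   


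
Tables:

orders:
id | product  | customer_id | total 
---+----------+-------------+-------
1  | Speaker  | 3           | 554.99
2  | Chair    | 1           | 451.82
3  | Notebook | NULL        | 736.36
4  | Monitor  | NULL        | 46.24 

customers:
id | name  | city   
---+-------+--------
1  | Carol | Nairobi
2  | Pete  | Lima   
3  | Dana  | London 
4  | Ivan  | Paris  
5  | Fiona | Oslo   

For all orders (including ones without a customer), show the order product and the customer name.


LEFT JOIN keeps every row from orders (the left table); where customer_id has no match in customers, the customer columns become NULL. Walk through each order:
  - order 1 (Speaker): customer_id=3 -> matches Dana
  - order 2 (Chair): customer_id=1 -> matches Carol
  - order 3 (Notebook): customer_id=NULL, no match -> kept with NULL
  - order 4 (Monitor): customer_id=NULL, no match -> kept with NULL
All 4 rows appear; 2 have NULL customer.

SQL:
SELECT a.product, b.name AS customer
FROM orders a
LEFT JOIN customers b ON a.customer_id = b.id

Result:
product  | customer
---------+---------
Speaker  | Dana    
Chair    | Carol   
Notebook | NULL    
Monitor  | NULL    


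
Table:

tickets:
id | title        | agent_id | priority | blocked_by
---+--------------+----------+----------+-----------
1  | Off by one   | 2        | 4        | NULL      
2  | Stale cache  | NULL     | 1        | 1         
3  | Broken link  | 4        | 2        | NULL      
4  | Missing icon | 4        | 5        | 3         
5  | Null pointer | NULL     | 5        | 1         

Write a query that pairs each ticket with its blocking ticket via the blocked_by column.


This is a self-join: tickets is joined to a second copy of itself, matching each row's blocked_by to another row's id. Use LEFT JOIN so rows with blocked_by=NULL are kept.
  - ticket 1 (Off by one): blocked_by=NULL -> NULL
  - ticket 2 (Stale cache): blocked_by=1 -> Off by one
  - ticket 3 (Broken link): blocked_by=NULL -> NULL
  - ticket 4 (Missing icon): blocked_by=3 -> Broken link
  - ticket 5 (Null pointer): blocked_by=1 -> Off by one

SQL:
SELECT a.title AS item, b.title AS blocked_by
FROM tickets a
LEFT JOIN tickets b ON a.blocked_by = b.id

Result:
item         | blocked_by 
-------------+------------
Off by one   | NULL       
Stale cache  | Off by one 
Broken link  | NULL       
Missing icon | Broken link
Null pointer | Off by one 


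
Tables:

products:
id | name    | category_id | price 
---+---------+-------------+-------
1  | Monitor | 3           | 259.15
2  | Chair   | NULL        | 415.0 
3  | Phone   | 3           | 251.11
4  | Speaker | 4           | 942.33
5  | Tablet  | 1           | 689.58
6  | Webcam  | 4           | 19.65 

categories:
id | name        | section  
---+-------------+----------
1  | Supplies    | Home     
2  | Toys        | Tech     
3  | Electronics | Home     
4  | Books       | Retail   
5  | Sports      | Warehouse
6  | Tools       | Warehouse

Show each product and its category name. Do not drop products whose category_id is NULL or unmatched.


LEFT JOIN keeps every row from products (the left table); where category_id has no match in categories, the category columns become NULL. Walk through each product:
  - product 1 (Monitor): category_id=3 -> matches Electronics
  - product 2 (Chair): category_id=NULL, no match -> kept with NULL
  - product 3 (Phone): category_id=3 -> matches Electronics
  - product 4 (Speaker): category_id=4 -> matches Books
  - product 5 (Tablet): category_id=1 -> matches Supplies
  - product 6 (Webcam): category_id=4 -> matches Books
All 6 rows appear; 1 has NULL category.

SQL:
SELECT a.name, b.name AS category
FROM products a
LEFT JOIN categories b ON a.category_id = b.id

Result:
name    | category   
--------+------------
Monitor | Electronics
Chair   | NULL       
Phone   | Electronics
Speaker | Books      
Tablet  | Supplies   
Webcam  | Books      


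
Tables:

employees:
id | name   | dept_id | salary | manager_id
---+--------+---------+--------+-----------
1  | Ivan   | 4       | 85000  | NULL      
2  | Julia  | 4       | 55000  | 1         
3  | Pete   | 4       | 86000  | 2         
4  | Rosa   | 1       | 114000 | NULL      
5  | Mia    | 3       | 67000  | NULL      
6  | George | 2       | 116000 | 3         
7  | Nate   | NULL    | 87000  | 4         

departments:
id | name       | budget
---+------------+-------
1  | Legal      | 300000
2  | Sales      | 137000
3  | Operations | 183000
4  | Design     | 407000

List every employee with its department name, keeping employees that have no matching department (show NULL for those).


LEFT JOIN keeps every row from employees (the left table); where dept_id has no match in departments, the department columns become NULL. Walk through each employee:
  - employee 1 (Ivan): dept_id=4 -> matches Design
  - employee 2 (Julia): dept_id=4 -> matches Design
  - employee 3 (Pete): dept_id=4 -> matches Design
  - employee 4 (Rosa): dept_id=1 -> matches Legal
  - employee 5 (Mia): dept_id=3 -> matches Operations
  - employee 6 (George): dept_id=2 -> matches Sales
  - employee 7 (Nate): dept_id=NULL, no match -> kept with NULL
All 7 rows appear; 1 has NULL department.

SQL:
SELECT a.name, b.name AS department
FROM employees a
LEFT JOIN departments b ON a.dept_id = b.id

Result:
name   | department
-------+-----------
Ivan   | Design    
Julia  | Design    
Pete   | Design    
Rosa   | Legal     
Mia    | Operations
George | Sales     
Nate   | NULL      


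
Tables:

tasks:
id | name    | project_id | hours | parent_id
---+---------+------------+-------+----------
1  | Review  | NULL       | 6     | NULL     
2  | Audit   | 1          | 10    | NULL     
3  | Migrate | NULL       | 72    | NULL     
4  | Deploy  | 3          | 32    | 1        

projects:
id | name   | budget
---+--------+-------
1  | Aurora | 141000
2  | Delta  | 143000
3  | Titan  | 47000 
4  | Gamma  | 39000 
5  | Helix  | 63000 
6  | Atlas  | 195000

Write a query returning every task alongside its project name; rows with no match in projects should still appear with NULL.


LEFT JOIN keeps every row from tasks (the left table); where project_id has no match in projects, the project columns become NULL. Walk through each task:
  - task 1 (Review): project_id=NULL, no match -> kept with NULL
  - task 2 (Audit): project_id=1 -> matches Aurora
  - task 3 (Migrate): project_id=NULL, no match -> kept with NULL
  - task 4 (Deploy): project_id=3 -> matches Titan
All 4 rows appear; 2 have NULL project.

SQL:
SELECT a.name, b.name AS project
FROM tasks a
LEFT JOIN projects b ON a.project_id = b.id

Result:
name    | project
--------+--------
Review  | NULL   
Audit   | Aurora 
Migrate | NULL   
Deploy  | Titan  


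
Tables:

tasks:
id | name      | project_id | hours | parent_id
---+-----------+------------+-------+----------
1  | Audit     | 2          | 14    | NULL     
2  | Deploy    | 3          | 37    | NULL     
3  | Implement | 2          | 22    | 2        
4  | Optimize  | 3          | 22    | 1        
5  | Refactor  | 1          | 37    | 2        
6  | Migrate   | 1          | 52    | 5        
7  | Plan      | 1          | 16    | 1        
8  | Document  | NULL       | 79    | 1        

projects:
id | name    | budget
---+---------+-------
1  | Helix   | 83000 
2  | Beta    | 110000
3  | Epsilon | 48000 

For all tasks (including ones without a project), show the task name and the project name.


LEFT JOIN keeps every row from tasks (the left table); where project_id has no match in projects, the project columns become NULL. Walk through each task:
  - task 1 (Audit): project_id=2 -> matches Beta
  - task 2 (Deploy): project_id=3 -> matches Epsilon
  - task 3 (Implement): project_id=2 -> matches Beta
  - task 4 (Optimize): project_id=3 -> matches Epsilon
  - task 5 (Refactor): project_id=1 -> matches Helix
  - task 6 (Migrate): project_id=1 -> matches Helix
  - task 7 (Plan): project_id=1 -> matches Helix
  - task 8 (Document): project_id=NULL, no match -> kept with NULL
All 8 rows appear; 1 has NULL project.

SQL:
SELECT a.name, b.name AS project
FROM tasks a
LEFT JOIN projects b ON a.project_id = b.id

Result:
name      | project
----------+--------
Audit     | Beta   
Deploy    | Epsilon
Implement | Beta   
Optimize  | Epsilon
Refactor  | Helix  
Migrate   | Helix  
Plan      | Helix  
Document  | NULL   


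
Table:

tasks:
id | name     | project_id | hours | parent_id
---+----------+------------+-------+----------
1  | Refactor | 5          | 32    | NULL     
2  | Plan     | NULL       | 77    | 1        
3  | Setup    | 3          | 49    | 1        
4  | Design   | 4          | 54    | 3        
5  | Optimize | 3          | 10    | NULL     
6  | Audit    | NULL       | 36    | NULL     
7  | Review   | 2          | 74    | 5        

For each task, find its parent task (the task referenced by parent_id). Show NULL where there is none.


This is a self-join: tasks is joined to a second copy of itself, matching each row's parent_id to another row's id. Use LEFT JOIN so rows with parent_id=NULL are kept.
  - task 1 (Refactor): parent_id=NULL -> NULL
  - task 2 (Plan): parent_id=1 -> Refactor
  - task 3 (Setup): parent_id=1 -> Refactor
  - task 4 (Design): parent_id=3 -> Setup
  - task 5 (Optimize): parent_id=NULL -> NULL
  - task 6 (Audit): parent_id=NULL -> NULL
  - task 7 (Review): parent_id=5 -> Optimize

SQL:
SELECT a.name AS item, b.name AS parent
FROM tasks a
LEFT JOIN tasks b ON a.parent_id = b.id

Result:
item     | parent  
---------+---------
Refactor | NULL    
Plan     | Refactor
Setup    | Refactor
Design   | Setup   
Optimize | NULL    
Audit    | NULL    
Review   | Optimize


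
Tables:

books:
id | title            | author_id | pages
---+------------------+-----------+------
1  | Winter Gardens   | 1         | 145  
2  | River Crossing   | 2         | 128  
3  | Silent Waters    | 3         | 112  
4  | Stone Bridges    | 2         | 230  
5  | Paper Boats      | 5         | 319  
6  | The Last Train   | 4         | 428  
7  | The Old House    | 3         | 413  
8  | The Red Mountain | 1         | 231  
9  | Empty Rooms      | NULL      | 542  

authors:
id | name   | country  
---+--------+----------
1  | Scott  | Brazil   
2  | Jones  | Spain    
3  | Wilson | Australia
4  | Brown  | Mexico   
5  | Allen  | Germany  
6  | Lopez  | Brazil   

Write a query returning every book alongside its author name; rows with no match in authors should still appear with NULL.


LEFT JOIN keeps every row from books (the left table); where author_id has no match in authors, the author columns become NULL. Walk through each book:
  - book 1 (Winter Gardens): author_id=1 -> matches Scott
  - book 2 (River Crossing): author_id=2 -> matches Jones
  - book 3 (Silent Waters): author_id=3 -> matches Wilson
  - book 4 (Stone Bridges): author_id=2 -> matches Jones
  - book 5 (Paper Boats): author_id=5 -> matches Allen
  - book 6 (The Last Train): author_id=4 -> matches Brown
  - book 7 (The Old House): author_id=3 -> matches Wilson
  - book 8 (The Red Mountain): author_id=1 -> matches Scott
  - book 9 (Empty Rooms): author_id=NULL, no match -> kept with NULL
All 9 rows appear; 1 has NULL author.

SQL:
SELECT a.title, b.name AS author
FROM books a
LEFT JOIN authors b ON a.author_id = b.id

Result:
title            | author
-----------------+-------
Winter Gardens   | Scott 
River Crossing   | Jones 
Silent Waters    | Wilson
Stone Bridges    | Jones 
Paper Boats      | Allen 
The Last Train   | Brown 
The Old House    | Wilson
The Red Mountain | Scott 
Empty Rooms      | NULL  


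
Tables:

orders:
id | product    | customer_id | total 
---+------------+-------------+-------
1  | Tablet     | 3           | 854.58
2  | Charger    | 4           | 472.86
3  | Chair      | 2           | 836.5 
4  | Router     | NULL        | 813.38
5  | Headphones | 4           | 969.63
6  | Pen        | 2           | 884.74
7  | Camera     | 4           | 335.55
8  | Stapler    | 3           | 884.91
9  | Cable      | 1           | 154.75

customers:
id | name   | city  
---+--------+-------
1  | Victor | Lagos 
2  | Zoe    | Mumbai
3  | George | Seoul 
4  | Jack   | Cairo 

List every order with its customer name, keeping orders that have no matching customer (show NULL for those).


LEFT JOIN keeps every row from orders (the left table); where customer_id has no match in customers, the customer columns become NULL. Walk through each order:
  - order 1 (Tablet): customer_id=3 -> matches George
  - order 2 (Charger): customer_id=4 -> matches Jack
  - order 3 (Chair): customer_id=2 -> matches Zoe
  - order 4 (Router): customer_id=NULL, no match -> kept with NULL
  - order 5 (Headphones): customer_id=4 -> matches Jack
  - order 6 (Pen): customer_id=2 -> matches Zoe
  - order 7 (Camera): customer_id=4 -> matches Jack
  - order 8 (Stapler): customer_id=3 -> matches George
  - order 9 (Cable): customer_id=1 -> matches Victor
All 9 rows appear; 1 has NULL customer.

SQL:
SELECT a.product, b.name AS customer
FROM orders a
LEFT JOIN customers b ON a.customer_id = b.id

Result:
product    | customer
-----------+---------
Tablet     | George  
Charger    | Jack    
Chair      | Zoe     
Router     | NULL    
Headphones | Jack    
Pen        | Zoe     
Camera     | Jack    
Stapler    | George  
Cable      | Victor  
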